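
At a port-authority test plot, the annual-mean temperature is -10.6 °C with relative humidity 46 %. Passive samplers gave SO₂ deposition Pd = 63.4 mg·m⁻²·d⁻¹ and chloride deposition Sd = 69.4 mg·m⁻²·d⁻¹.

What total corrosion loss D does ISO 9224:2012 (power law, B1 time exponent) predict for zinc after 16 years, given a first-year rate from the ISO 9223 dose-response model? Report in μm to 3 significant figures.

D(16) = 3.99 μm

zinc: f(T) = +0.038·(T−10) [T≤10 °C] = -0.7828
  Pd branch = 0.0129·Pd^0.44·e^(0.046·RH+f) = 0.3037 μm/a
  Cl⁻ term: 0.0175·69.4^0.57·exp(0.008·46+0.085·-10.6) = 0.1151
  r_corr = 0.3037 + 0.1151 = 0.4189 μm/a
Long-term exponent b (ISO 9224 Table 2, B1) = 0.813
  D(16) = 0.4189 × 16^0.813 = 0.4189 × 9.527 = 3.99 μm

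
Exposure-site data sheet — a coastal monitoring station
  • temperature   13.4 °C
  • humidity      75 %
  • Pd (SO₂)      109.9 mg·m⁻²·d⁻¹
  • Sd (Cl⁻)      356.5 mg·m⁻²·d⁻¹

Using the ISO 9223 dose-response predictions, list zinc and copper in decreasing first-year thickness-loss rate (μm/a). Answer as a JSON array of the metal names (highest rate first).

zinc: f(T) = -0.071·(T−10) [T>10 °C] = -0.2414
  sulphur-dioxide contribution → 2.524 μm/a
  chloride contribution → 2.838 μm/a
  total first-year rate 5.362 μm/a
copper: T>10 °C ⇒ hinge -0.080·(13.4−10) = -0.2720
  sulphur-dioxide contribution → 1.144 μm/a
  chloride contribution → 1.437 μm/a
  total first-year rate 2.582 μm/a
Ordering by μm/a: zinc (5.36) > copper (2.58)

["zinc", "copper"]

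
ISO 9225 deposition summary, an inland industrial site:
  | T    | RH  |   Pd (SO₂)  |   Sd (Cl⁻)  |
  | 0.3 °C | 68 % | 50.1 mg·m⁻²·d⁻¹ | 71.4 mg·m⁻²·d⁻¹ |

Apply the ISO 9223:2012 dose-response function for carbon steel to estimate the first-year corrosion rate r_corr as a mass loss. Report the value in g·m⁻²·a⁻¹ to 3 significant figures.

r_corr = 204 g·m⁻²·a⁻¹

carbon steel: f(T) = +0.150·(T−10) [T≤10 °C] = -1.4550
  sulphur-dioxide contribution → 12.32 μm/a
  chloride contribution → 13.73 μm/a
  total first-year rate 26.05 μm/a
Convert to mass loss: 26.05 μm/a × 7.85 g/cm³ = 204.5 g·m⁻²·a⁻¹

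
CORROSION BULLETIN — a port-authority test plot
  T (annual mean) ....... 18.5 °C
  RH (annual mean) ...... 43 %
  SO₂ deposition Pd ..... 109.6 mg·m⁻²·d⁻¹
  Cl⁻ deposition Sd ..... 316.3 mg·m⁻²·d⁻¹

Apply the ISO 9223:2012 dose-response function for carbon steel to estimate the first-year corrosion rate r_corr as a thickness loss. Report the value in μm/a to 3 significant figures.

r_corr = 61.8 μm/a

carbon steel: f(T) = -0.054·(T−10) [T>10 °C] = -0.4590
  sulphur-dioxide contribution → 30.4 μm/a
  chloride contribution → 31.35 μm/a
  total first-year rate 61.75 μm/a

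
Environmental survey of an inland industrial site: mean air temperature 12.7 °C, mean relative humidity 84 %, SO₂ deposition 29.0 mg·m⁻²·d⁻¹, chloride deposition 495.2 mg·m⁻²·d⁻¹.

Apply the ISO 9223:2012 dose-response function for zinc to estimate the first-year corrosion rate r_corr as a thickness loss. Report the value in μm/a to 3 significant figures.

zinc: f(T) = -0.071·(T−10) [T>10 °C] = -0.1917
  SO₂ term: 0.0129·29.0^0.44·exp(0.046·84-0.1917) = 2.233
  Sd branch = 0.0175·Sd^0.57·e^(0.008·RH+0.085·T) = 3.465 μm/a
  sum: 2.233 + 3.465 → r_corr = 5.698 μm/a

r_corr = 5.70 μm/a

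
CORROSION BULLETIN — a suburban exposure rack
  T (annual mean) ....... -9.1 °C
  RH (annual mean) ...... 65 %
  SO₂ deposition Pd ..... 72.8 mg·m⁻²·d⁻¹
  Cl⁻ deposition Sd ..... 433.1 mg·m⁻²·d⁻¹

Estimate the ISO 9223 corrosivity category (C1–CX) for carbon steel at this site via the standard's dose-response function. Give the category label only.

carbon steel: f(T) = +0.150·(T−10) [T≤10 °C] = -2.8650
  sulphur-dioxide contribution → 3.44 μm/a
  chloride contribution → 26.11 μm/a
  ⇒ r_corr(carbon steel) = 29.55 μm/a
ISO 9223 Table 2 (carbon steel): 25 < 29.5 ≤ 50 μm/a ⇒ C3

C3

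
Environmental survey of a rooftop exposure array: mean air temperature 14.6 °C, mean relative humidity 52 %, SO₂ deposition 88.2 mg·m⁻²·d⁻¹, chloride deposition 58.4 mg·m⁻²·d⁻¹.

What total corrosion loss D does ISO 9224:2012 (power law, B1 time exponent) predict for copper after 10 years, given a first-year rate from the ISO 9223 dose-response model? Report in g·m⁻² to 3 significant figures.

D(10) = 27.5 g·m⁻²

copper: f(T) = -0.080·(T−10) [T>10 °C] = -0.3680
  sulphur-dioxide contribution → 0.2528 μm/a
  chloride contribution → 0.4086 μm/a
  total first-year rate 0.6614 μm/a
ISO 9224: D(t) = r_corr · t^b with b = 0.667 (copper, B1)
  D(10) = 0.6614 × 10^0.667 = 0.6614 × 4.645 = 3.072 μm
  Mass loss = 3.072 μm × 8.96 g/cm³ = 27.53 g·m⁻²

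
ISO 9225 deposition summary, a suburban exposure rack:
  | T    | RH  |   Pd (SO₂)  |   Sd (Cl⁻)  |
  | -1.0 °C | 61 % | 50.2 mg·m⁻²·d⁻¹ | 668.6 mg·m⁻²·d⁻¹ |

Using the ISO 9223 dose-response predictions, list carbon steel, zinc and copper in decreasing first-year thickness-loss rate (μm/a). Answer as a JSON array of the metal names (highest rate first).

carbon steel: temperature factor f = +0.150·(-11.0) = -1.6500
  sulphur-dioxide contribution → 8.823 μm/a
  chloride contribution → 41.41 μm/a
  ⇒ r_corr(carbon steel) = 50.23 μm/a
zinc: T≤10 °C ⇒ hinge +0.038·(-1.0−10) = -0.4180
  sulphur-dioxide contribution → 0.787 μm/a
  chloride contribution → 1.068 μm/a
  ⇒ r_corr(zinc) = 1.855 μm/a
copper: T≤10 °C ⇒ hinge +0.126·(-1.0−10) = -1.3860
  sulphur-dioxide contribution → 0.1341 μm/a
  chloride contribution → 0.5081 μm/a
  total first-year rate 0.6422 μm/a
Ordering by μm/a: carbon steel (50.2) > zinc (1.85) > copper (0.642)

["carbon steel", "zinc", "copper"]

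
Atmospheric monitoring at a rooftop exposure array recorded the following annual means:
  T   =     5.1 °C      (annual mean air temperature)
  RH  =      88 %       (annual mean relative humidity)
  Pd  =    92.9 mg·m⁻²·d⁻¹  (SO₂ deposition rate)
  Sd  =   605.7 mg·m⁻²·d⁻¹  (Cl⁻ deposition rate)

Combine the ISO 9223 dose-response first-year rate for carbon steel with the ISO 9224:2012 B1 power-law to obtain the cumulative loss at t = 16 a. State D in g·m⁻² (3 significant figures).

D(16) = 5.80e+03 g·m⁻²

carbon steel: temperature factor f = +0.150·(-4.9) = -0.7350
  sulphur-dioxide contribution → 52.06 μm/a
  chloride contribution → 121.2 μm/a
  total first-year rate 173.2 μm/a
Long-term exponent b (ISO 9224 Table 2, B1) = 0.523
  D(16) = 173.2 × 16^0.523 = 173.2 × 4.263 = 738.5 μm
  Mass loss = 738.5 μm × 7.85 g/cm³ = 5797 g·m⁻²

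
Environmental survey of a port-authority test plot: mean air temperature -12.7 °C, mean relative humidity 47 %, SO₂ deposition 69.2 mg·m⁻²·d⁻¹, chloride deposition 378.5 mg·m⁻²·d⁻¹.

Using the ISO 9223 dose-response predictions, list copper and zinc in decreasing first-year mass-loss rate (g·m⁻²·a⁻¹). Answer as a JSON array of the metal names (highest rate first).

["zinc", "copper"]

copper: T≤10 °C ⇒ hinge +0.126·(-12.7−10) = -2.8602
  Pd branch = 0.0053·Pd^0.26·e^(0.059·RH+f) = 0.01462 μm/a
  Sd branch = 0.01025·Sd^0.27·e^(0.036·RH+0.049·T) = 0.1484 μm/a
  r_corr = 0.01462 + 0.1484 = 0.163 μm/a
  mass loss = 0.163 μm/a × 8.96 g/cm³ = 1.46 g·m⁻²·a⁻¹
zinc: T≤10 °C ⇒ hinge +0.038·(-12.7−10) = -0.8626
  Pd branch = 0.0129·Pd^0.44·e^(0.046·RH+f) = 0.3052 μm/a
  Sd branch = 0.0175·Sd^0.57·e^(0.008·RH+0.085·T) = 0.2553 μm/a
  r_corr = 0.3052 + 0.2553 = 0.5605 μm/a
  mass loss = 0.5605 μm/a × 7.14 g/cm³ = 4.002 g·m⁻²·a⁻¹
Ordering by g·m⁻²·a⁻¹: zinc (4) > copper (1.46)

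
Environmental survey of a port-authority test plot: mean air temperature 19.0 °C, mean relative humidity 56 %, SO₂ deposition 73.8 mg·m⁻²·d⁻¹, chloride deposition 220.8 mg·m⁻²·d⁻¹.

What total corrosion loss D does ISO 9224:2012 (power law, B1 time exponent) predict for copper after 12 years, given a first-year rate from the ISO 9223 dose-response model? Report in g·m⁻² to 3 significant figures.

copper: f(T) = -0.080·(T−10) [T>10 °C] = -0.7200
  sulphur-dioxide contribution → 0.2149 μm/a
  chloride contribution → 0.8384 μm/a
  ⇒ r_corr(copper) = 1.053 μm/a
Long-term exponent b (ISO 9224 Table 2, B1) = 0.667
  D(12) = 1.053 × 12^0.667 = 1.053 × 5.246 = 5.525 μm
  Mass loss = 5.525 μm × 8.96 g/cm³ = 49.51 g·m⁻²

D(12) = 49.5 g·m⁻²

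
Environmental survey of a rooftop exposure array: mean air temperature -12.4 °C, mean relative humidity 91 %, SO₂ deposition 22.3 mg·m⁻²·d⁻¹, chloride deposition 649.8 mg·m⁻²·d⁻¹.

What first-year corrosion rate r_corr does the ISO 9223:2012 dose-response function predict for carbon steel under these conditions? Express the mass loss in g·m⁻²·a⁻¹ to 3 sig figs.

r_corr = 560 g·m⁻²·a⁻¹

carbon steel: T≤10 °C ⇒ hinge +0.150·(-12.4−10) = -3.3600
  SO₂ term: 1.77·22.3^0.52·exp(0.02·91-3.3600) = 1.907
  Cl⁻ term: 0.102·649.8^0.62·exp(0.033·91+0.04·-12.4) = 69.39
  sum: 1.907 + 69.39 → r_corr = 71.3 μm/a
Convert to mass loss: 71.3 μm/a × 7.85 g/cm³ = 559.7 g·m⁻²·a⁻¹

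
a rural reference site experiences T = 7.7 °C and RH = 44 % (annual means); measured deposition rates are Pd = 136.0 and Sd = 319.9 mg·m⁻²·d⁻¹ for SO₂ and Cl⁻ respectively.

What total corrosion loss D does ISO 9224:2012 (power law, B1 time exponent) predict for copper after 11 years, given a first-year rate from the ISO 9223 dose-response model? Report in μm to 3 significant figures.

D(11) = 2.66 μm

copper: f(T) = +0.126·(T−10) [T≤10 °C] = -0.2898
  SO₂ term: 0.0053·136.0^0.26·exp(0.059·44-0.2898) = 0.1908
  Sd branch = 0.01025·Sd^0.27·e^(0.036·RH+0.049·T) = 0.3458 μm/a
  r_corr = 0.1908 + 0.3458 = 0.5366 μm/a
ISO 9224: D(t) = r_corr · t^b with b = 0.667 (copper, B1)
  D(11) = 0.5366 × 11^0.667 = 0.5366 × 4.95 = 2.656 μm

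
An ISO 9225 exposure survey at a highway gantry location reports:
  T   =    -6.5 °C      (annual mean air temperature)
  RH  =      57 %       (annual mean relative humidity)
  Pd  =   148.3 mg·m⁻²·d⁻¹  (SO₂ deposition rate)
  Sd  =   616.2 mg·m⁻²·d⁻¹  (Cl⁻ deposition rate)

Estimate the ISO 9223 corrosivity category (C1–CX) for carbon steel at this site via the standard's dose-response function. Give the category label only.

C3

carbon steel: T≤10 °C ⇒ hinge +0.150·(-6.5−10) = -2.4750
  SO₂ term: 1.77·148.3^0.52·exp(0.02·57-2.4750) = 6.269
  Sd branch = 0.102·Sd^0.62·e^(0.033·RH+0.04·T) = 27.68 μm/a
  r_corr = 6.269 + 27.68 = 33.95 μm/a
ISO 9223 Table 2 (carbon steel): 25 < 34 ≤ 50 μm/a ⇒ C3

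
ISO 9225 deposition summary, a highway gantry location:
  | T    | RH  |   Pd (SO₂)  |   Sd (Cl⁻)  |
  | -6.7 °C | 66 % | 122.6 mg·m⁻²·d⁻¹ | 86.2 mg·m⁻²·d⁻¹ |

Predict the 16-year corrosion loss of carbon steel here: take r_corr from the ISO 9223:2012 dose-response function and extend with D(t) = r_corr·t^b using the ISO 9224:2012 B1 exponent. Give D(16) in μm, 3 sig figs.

carbon steel: temperature factor f = +0.150·(-16.7) = -2.5050
  sulphur-dioxide contribution → 6.597 μm/a
  chloride contribution → 10.92 μm/a
  total first-year rate 17.51 μm/a
Power-law: D(16) = r_corr · 16^0.523
  D(16) = 17.51 × 16^0.523 = 17.51 × 4.263 = 74.67 μm

D(16) = 74.7 μm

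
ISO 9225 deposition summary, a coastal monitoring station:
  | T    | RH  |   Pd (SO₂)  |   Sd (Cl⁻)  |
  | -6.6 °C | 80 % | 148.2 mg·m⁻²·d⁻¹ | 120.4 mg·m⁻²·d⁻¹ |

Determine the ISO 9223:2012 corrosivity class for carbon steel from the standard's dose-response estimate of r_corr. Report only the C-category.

C3

carbon steel: temperature factor f = +0.150·(-16.6) = -2.4900
  SO₂ term: 1.77·148.2^0.52·exp(0.02·80-2.4900) = 9.779
  Sd branch = 0.102·Sd^0.62·e^(0.033·RH+0.04·T) = 21.4 μm/a
  r_corr = 9.779 + 21.4 = 31.18 μm/a
31.2 μm/a falls in (25, 50] for carbon steel → category C3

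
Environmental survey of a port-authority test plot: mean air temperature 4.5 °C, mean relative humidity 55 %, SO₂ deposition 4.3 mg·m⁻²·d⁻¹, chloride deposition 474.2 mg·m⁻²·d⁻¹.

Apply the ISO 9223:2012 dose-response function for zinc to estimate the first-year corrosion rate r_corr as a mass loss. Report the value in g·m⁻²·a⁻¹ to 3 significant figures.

zinc: T≤10 °C ⇒ hinge +0.038·(4.5−10) = -0.2090
  Pd branch = 0.0129·Pd^0.44·e^(0.046·RH+f) = 0.2496 μm/a
  Sd branch = 0.0175·Sd^0.57·e^(0.008·RH+0.085·T) = 1.335 μm/a
  sum: 0.2496 + 1.335 → r_corr = 1.585 μm/a
Convert to mass loss: 1.585 μm/a × 7.14 g/cm³ = 11.32 g·m⁻²·a⁻¹

r_corr = 11.3 g·m⁻²·a⁻¹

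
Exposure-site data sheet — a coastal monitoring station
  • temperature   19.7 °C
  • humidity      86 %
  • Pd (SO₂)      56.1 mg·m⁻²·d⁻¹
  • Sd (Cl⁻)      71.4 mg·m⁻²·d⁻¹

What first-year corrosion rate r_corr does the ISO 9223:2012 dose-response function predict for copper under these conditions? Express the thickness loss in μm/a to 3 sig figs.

r_corr = 2.99 μm/a

copper: temperature factor f = -0.080·(9.7) = -0.7760
  SO₂ term: 0.0053·56.1^0.26·exp(0.059·86-0.7760) = 1.111
  Cl⁻ term: 0.01025·71.4^0.27·exp(0.036·86+0.049·19.7) = 1.884
  r_corr = 1.111 + 1.884 = 2.994 μm/a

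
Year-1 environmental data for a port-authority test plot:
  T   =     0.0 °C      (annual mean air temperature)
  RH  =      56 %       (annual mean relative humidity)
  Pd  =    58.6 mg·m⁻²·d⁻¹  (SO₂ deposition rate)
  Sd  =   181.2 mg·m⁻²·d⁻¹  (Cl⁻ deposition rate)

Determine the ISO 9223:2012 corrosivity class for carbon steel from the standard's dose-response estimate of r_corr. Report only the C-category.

C3

carbon steel: temperature factor f = +0.150·(-10.0) = -1.5000
  sulphur-dioxide contribution → 10.05 μm/a
  chloride contribution → 16.26 μm/a
  ⇒ r_corr(carbon steel) = 26.32 μm/a
26.3 μm/a falls in (25, 50] for carbon steel → category C3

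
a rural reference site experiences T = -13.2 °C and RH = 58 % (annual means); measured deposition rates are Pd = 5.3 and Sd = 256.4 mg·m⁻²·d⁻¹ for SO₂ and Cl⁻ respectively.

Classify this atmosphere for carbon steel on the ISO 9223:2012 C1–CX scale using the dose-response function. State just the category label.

C2

carbon steel: T≤10 °C ⇒ hinge +0.150·(-13.2−10) = -3.4800
  SO₂ term: 1.77·5.3^0.52·exp(0.02·58-3.4800) = 0.414
  Cl⁻ term: 0.102·256.4^0.62·exp(0.033·58+0.04·-13.2) = 12.71
  r_corr = 0.414 + 12.71 = 13.12 μm/a
13.1 μm/a falls in (1.3, 25] for carbon steel → category C2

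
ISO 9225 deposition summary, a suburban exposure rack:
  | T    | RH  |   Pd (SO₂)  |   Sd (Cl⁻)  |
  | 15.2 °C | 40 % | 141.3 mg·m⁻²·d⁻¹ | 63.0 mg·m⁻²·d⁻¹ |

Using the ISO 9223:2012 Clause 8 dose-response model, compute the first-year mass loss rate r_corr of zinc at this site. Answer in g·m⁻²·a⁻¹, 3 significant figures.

r_corr = 10.2 g·m⁻²·a⁻¹

zinc: f(T) = -0.071·(T−10) [T>10 °C] = -0.3692
  sulphur-dioxide contribution → 0.4959 μm/a
  chloride contribution → 0.9306 μm/a
  ⇒ r_corr(zinc) = 1.426 μm/a
Convert to mass loss: 1.426 μm/a × 7.14 g/cm³ = 10.19 g·m⁻²·a⁻¹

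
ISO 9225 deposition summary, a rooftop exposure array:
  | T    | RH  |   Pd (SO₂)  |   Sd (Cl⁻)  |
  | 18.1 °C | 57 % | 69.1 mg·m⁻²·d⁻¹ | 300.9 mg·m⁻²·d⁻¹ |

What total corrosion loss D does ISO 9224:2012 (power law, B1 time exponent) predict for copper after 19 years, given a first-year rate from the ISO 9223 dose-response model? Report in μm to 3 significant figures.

D(19) = 8.16 μm

copper: f(T) = -0.080·(T−10) [T>10 °C] = -0.6480
  SO₂ term: 0.0053·69.1^0.26·exp(0.059·57-0.6480) = 0.2408
  Sd branch = 0.01025·Sd^0.27·e^(0.036·RH+0.049·T) = 0.9042 μm/a
  sum: 0.2408 + 0.9042 → r_corr = 1.145 μm/a
Long-term exponent b (ISO 9224 Table 2, B1) = 0.667
  D(19) = 1.145 × 19^0.667 = 1.145 × 7.127 = 8.161 μm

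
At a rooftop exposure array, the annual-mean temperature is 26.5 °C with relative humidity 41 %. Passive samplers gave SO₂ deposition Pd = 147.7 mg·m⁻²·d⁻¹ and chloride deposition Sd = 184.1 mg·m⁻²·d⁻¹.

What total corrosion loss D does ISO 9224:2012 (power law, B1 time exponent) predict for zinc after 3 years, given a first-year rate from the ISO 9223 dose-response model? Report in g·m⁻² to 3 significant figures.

zinc: T>10 °C ⇒ hinge -0.071·(26.5−10) = -1.1715
  sulphur-dioxide contribution → 0.2374 μm/a
  chloride contribution → 4.517 μm/a
  total first-year rate 4.754 μm/a
ISO 9224: D(t) = r_corr · t^b with b = 0.813 (zinc, B1)
  D(3) = 4.754 × 3^0.813 = 4.754 × 2.443 = 11.61 μm
  Mass loss = 11.61 μm × 7.14 g/cm³ = 82.92 g·m⁻²

D(3) = 82.9 g·m⁻²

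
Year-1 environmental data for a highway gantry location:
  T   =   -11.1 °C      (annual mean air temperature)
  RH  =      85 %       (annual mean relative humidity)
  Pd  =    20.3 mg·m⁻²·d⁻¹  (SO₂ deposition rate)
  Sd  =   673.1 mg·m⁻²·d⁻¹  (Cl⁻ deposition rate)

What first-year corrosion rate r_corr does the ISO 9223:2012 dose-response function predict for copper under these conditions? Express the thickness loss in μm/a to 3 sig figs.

r_corr = 0.859 μm/a

copper: temperature factor f = +0.126·(-21.1) = -2.6586
  Pd branch = 0.0053·Pd^0.26·e^(0.059·RH+f) = 0.1223 μm/a
  Sd branch = 0.01025·Sd^0.27·e^(0.036·RH+0.049·T) = 0.7363 μm/a
  sum: 0.1223 + 0.7363 → r_corr = 0.8586 μm/a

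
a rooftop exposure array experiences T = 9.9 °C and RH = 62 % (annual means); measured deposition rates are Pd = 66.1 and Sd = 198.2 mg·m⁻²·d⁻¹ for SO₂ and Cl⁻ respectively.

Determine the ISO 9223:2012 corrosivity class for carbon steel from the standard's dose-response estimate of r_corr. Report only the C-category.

C5

carbon steel: f(T) = +0.150·(T−10) [T≤10 °C] = -0.0150
  SO₂ term: 1.77·66.1^0.52·exp(0.02·62-0.0150) = 53.27
  Sd branch = 0.102·Sd^0.62·e^(0.033·RH+0.04·T) = 31.14 μm/a
  r_corr = 53.27 + 31.14 = 84.41 μm/a
84.4 μm/a falls in (80, 200] for carbon steel → category C5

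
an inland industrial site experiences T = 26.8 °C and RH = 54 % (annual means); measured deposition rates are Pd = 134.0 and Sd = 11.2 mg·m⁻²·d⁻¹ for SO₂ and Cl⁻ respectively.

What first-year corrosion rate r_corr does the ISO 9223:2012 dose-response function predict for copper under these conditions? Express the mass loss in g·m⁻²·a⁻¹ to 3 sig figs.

r_corr = 5.65 g·m⁻²·a⁻¹

copper: T>10 °C ⇒ hinge -0.080·(26.8−10) = -1.3440
  sulphur-dioxide contribution → 0.1195 μm/a
  chloride contribution → 0.5112 μm/a
  ⇒ r_corr(copper) = 0.6307 μm/a
Convert to mass loss: 0.6307 μm/a × 8.96 g/cm³ = 5.651 g·m⁻²·a⁻¹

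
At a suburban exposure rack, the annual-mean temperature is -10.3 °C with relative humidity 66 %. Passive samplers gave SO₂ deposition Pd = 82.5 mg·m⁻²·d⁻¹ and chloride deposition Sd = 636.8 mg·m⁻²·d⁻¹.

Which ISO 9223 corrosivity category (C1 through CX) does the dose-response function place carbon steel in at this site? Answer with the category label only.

C3

carbon steel: T≤10 °C ⇒ hinge +0.150·(-10.3−10) = -3.0450
  Pd branch = 1.77·Pd^0.52·e^(0.02·RH+f) = 3.129 μm/a
  Sd branch = 0.102·Sd^0.62·e^(0.033·RH+0.04·T) = 32.66 μm/a
  sum: 3.129 + 32.66 → r_corr = 35.79 μm/a
ISO 9223 Table 2 (carbon steel): 25 < 35.8 ≤ 50 μm/a ⇒ C3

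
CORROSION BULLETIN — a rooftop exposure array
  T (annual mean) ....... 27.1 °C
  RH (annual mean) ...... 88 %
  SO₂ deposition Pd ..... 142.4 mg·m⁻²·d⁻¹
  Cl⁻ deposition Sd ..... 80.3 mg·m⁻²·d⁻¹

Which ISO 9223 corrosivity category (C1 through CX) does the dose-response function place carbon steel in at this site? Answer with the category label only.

C5

carbon steel: T>10 °C ⇒ hinge -0.054·(27.1−10) = -0.9234
  sulphur-dioxide contribution → 53.84 μm/a
  chloride contribution → 83.46 μm/a
  ⇒ r_corr(carbon steel) = 137.3 μm/a
ISO 9223 Table 2 (carbon steel): 80 < 137 ≤ 200 μm/a ⇒ C5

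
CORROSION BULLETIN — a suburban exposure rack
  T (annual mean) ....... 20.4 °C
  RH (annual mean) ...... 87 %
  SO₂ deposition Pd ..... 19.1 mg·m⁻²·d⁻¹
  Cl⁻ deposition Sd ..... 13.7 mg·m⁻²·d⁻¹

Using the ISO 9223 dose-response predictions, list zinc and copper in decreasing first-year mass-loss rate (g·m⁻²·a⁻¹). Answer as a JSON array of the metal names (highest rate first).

zinc: T>10 °C ⇒ hinge -0.071·(20.4−10) = -0.7384
  Pd branch = 0.0129·Pd^0.44·e^(0.046·RH+f) = 1.235 μm/a
  Cl⁻ term: 0.0175·13.7^0.57·exp(0.008·87+0.085·20.4) = 0.8837
  r_corr = 1.235 + 0.8837 = 2.119 μm/a
  mass loss = 2.119 μm/a × 7.14 g/cm³ = 15.13 g·m⁻²·a⁻¹
copper: temperature factor f = -0.080·(10.4) = -0.8320
  Pd branch = 0.0053·Pd^0.26·e^(0.059·RH+f) = 0.8419 μm/a
  Sd branch = 0.01025·Sd^0.27·e^(0.036·RH+0.049·T) = 1.294 μm/a
  r_corr = 0.8419 + 1.294 = 2.136 μm/a
  mass loss = 2.136 μm/a × 8.96 g/cm³ = 19.14 g·m⁻²·a⁻¹
Ordering by g·m⁻²·a⁻¹: copper (19.1) > zinc (15.1)

["copper", "zinc"]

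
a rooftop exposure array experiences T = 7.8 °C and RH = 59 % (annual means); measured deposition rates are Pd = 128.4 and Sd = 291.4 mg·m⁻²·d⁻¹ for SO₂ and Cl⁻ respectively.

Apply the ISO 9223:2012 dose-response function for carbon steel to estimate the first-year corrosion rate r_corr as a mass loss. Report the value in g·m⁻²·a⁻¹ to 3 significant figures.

r_corr = 664 g·m⁻²·a⁻¹

carbon steel: temperature factor f = +0.150·(-2.2) = -0.3300
  sulphur-dioxide contribution → 51.71 μm/a
  chloride contribution → 32.93 μm/a
  total first-year rate 84.65 μm/a
Convert to mass loss: 84.65 μm/a × 7.85 g/cm³ = 664.5 g·m⁻²·a⁻¹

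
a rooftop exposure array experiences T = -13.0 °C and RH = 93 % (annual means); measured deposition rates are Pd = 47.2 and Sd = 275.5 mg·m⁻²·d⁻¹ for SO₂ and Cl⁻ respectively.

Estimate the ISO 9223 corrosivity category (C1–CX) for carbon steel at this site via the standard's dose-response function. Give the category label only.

C3

carbon steel: f(T) = +0.150·(T−10) [T≤10 °C] = -3.4500
  SO₂ term: 1.77·47.2^0.52·exp(0.02·93-3.4500) = 2.679
  Cl⁻ term: 0.102·275.5^0.62·exp(0.033·93+0.04·-13.0) = 42.51
  r_corr = 2.679 + 42.51 = 45.19 μm/a
45.2 μm/a falls in (25, 50] for carbon steel → category C3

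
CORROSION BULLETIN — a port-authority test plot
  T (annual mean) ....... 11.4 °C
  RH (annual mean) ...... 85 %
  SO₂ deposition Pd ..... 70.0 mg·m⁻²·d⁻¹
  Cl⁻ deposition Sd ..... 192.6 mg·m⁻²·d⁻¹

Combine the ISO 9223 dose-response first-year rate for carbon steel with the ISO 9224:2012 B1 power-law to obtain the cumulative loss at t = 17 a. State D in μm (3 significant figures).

carbon steel: T>10 °C ⇒ hinge -0.054·(11.4−10) = -0.0756
  SO₂ term: 1.77·70.0^0.52·exp(0.02·85-0.0756) = 81.83
  Cl⁻ term: 0.102·192.6^0.62·exp(0.033·85+0.04·11.4) = 69.39
  sum: 81.83 + 69.39 → r_corr = 151.2 μm/a
Long-term exponent b (ISO 9224 Table 2, B1) = 0.523
  D(17) = 151.2 × 17^0.523 = 151.2 × 4.401 = 665.5 μm

D(17) = 665 μm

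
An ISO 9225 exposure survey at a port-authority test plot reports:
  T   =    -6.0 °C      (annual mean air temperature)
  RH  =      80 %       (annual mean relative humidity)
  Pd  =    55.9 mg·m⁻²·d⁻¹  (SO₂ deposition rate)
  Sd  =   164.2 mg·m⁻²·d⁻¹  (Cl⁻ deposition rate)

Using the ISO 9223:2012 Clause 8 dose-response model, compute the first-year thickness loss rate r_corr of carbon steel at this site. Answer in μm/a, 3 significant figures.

carbon steel: temperature factor f = +0.150·(-16.0) = -2.4000
  sulphur-dioxide contribution → 6.445 μm/a
  chloride contribution → 26.57 μm/a
  total first-year rate 33.02 μm/a

r_corr = 33.0 μm/a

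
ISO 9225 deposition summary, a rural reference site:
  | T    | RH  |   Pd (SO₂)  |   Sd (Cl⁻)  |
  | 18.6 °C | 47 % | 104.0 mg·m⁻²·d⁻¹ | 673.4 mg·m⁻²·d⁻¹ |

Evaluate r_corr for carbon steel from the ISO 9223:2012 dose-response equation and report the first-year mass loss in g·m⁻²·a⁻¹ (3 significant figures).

carbon steel: T>10 °C ⇒ hinge -0.054·(18.6−10) = -0.4644
  Pd branch = 1.77·Pd^0.52·e^(0.02·RH+f) = 31.87 μm/a
  Sd branch = 0.102·Sd^0.62·e^(0.033·RH+0.04·T) = 57.39 μm/a
  sum: 31.87 + 57.39 → r_corr = 89.26 μm/a
Convert to mass loss: 89.26 μm/a × 7.85 g/cm³ = 700.7 g·m⁻²·a⁻¹

r_corr = 701 g·m⁻²·a⁻¹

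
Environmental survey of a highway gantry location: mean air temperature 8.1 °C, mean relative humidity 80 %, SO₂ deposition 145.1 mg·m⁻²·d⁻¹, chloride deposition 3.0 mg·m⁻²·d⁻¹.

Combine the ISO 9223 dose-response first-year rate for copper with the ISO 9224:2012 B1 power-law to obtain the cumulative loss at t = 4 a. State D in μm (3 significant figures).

D(4) = 5.22 μm

copper: T≤10 °C ⇒ hinge +0.126·(8.1−10) = -0.2394
  sulphur-dioxide contribution → 1.707 μm/a
  chloride contribution → 0.3653 μm/a
  ⇒ r_corr(copper) = 2.072 μm/a
ISO 9224: D(t) = r_corr · t^b with b = 0.667 (copper, B1)
  D(4) = 2.072 × 4^0.667 = 2.072 × 2.521 = 5.224 μm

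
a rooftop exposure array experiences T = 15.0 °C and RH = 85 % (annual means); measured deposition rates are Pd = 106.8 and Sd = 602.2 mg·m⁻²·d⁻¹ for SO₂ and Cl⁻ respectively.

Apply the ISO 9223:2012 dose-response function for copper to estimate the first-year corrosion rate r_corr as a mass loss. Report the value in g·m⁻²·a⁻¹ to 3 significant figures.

r_corr = 39.2 g·m⁻²·a⁻¹

copper: f(T) = -0.080·(T−10) [T>10 °C] = -0.4000
  Pd branch = 0.0053·Pd^0.26·e^(0.059·RH+f) = 1.803 μm/a
  Cl⁻ term: 0.01025·602.2^0.27·exp(0.036·85+0.049·15.0) = 2.567
  sum: 1.803 + 2.567 → r_corr = 4.37 μm/a
Convert to mass loss: 4.37 μm/a × 8.96 g/cm³ = 39.15 g·m⁻²·a⁻¹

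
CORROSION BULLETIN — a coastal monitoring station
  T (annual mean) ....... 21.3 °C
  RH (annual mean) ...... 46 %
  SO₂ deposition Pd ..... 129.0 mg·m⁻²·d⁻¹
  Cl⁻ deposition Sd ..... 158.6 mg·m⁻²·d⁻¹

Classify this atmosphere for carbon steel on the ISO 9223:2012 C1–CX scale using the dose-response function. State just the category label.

carbon steel: T>10 °C ⇒ hinge -0.054·(21.3−10) = -0.6102
  Pd branch = 1.77·Pd^0.52·e^(0.02·RH+f) = 30.2 μm/a
  Cl⁻ term: 0.102·158.6^0.62·exp(0.033·46+0.04·21.3) = 25.24
  sum: 30.2 + 25.24 → r_corr = 55.44 μm/a
Category bounds: 50…80 μm/a bracket r_corr ⇒ C4

C4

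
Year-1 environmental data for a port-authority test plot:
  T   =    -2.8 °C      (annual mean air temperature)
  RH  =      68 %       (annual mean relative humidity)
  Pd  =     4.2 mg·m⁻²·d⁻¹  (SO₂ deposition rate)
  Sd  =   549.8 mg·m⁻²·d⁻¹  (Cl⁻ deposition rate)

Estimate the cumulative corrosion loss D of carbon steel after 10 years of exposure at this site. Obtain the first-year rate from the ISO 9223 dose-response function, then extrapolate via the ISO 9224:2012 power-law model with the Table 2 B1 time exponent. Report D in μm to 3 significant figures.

D(10) = 150 μm

carbon steel: f(T) = +0.150·(T−10) [T≤10 °C] = -1.9200
  Pd branch = 1.77·Pd^0.52·e^(0.02·RH+f) = 2.132 μm/a
  Cl⁻ term: 0.102·549.8^0.62·exp(0.033·68+0.04·-2.8) = 43
  r_corr = 2.132 + 43 = 45.13 μm/a
Power-law: D(10) = r_corr · 10^0.523
  D(10) = 45.13 × 10^0.523 = 45.13 × 3.334 = 150.5 μm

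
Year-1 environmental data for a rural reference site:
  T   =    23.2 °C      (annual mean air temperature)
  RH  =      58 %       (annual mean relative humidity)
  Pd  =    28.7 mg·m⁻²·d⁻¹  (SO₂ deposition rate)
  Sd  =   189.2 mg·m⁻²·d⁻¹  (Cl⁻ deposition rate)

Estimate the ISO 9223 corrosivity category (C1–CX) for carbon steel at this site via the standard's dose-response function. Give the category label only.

carbon steel: T>10 °C ⇒ hinge -0.054·(23.2−10) = -0.7128
  sulphur-dioxide contribution → 15.86 μm/a
  chloride contribution → 45.14 μm/a
  total first-year rate 61 μm/a
ISO 9223 Table 2 (carbon steel): 50 < 61 ≤ 80 μm/a ⇒ C4

C4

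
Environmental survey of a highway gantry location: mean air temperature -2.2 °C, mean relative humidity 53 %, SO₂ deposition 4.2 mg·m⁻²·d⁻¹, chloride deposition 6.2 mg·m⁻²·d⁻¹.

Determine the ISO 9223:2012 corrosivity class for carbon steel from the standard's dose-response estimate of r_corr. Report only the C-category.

carbon steel: temperature factor f = +0.150·(-12.2) = -1.8300
  SO₂ term: 1.77·4.2^0.52·exp(0.02·53-1.8300) = 1.728
  Sd branch = 0.102·Sd^0.62·e^(0.033·RH+0.04·T) = 1.664 μm/a
  r_corr = 1.728 + 1.664 = 3.393 μm/a
Category bounds: 1.3…25 μm/a bracket r_corr ⇒ C2

C2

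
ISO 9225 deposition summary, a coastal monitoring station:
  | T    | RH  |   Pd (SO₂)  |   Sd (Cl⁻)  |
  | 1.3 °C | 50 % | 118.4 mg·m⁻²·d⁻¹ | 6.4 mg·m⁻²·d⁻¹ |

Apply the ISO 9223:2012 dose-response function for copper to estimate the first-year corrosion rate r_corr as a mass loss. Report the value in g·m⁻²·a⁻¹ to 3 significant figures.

copper: f(T) = +0.126·(T−10) [T≤10 °C] = -1.0962
  Pd branch = 0.0053·Pd^0.26·e^(0.059·RH+f) = 0.1171 μm/a
  Sd branch = 0.01025·Sd^0.27·e^(0.036·RH+0.049·T) = 0.1091 μm/a
  sum: 0.1171 + 0.1091 → r_corr = 0.2262 μm/a
Convert to mass loss: 0.2262 μm/a × 8.96 g/cm³ = 2.026 g·m⁻²·a⁻¹

r_corr = 2.03 g·m⁻²·a⁻¹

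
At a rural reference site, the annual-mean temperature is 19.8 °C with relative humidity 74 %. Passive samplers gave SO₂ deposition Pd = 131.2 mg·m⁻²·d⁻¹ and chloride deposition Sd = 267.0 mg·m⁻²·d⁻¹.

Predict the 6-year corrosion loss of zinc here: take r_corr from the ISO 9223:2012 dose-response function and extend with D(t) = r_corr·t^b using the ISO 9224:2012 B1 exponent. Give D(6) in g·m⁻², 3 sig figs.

D(6) = 177 g·m⁻²

zinc: temperature factor f = -0.071·(9.8) = -0.6958
  sulphur-dioxide contribution → 1.654 μm/a
  chloride contribution → 4.113 μm/a
  ⇒ r_corr(zinc) = 5.767 μm/a
Power-law: D(6) = r_corr · 6^0.813
  D(6) = 5.767 × 6^0.813 = 5.767 × 4.292 = 24.75 μm
  Mass loss = 24.75 μm × 7.14 g/cm³ = 176.7 g·m⁻²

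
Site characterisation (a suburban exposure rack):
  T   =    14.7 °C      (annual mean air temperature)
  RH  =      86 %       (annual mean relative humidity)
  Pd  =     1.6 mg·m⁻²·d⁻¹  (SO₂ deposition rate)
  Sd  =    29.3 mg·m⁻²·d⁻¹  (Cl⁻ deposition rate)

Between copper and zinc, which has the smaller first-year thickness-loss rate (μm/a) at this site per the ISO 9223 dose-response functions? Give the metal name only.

zinc

copper: f(T) = -0.080·(T−10) [T>10 °C] = -0.3760
  Pd branch = 0.0053·Pd^0.26·e^(0.059·RH+f) = 0.6571 μm/a
  Cl⁻ term: 0.01025·29.3^0.27·exp(0.036·86+0.049·14.7) = 1.159
  sum: 0.6571 + 1.159 → r_corr = 1.816 μm/a
zinc: T>10 °C ⇒ hinge -0.071·(14.7−10) = -0.3337
  Pd branch = 0.0129·Pd^0.44·e^(0.046·RH+f) = 0.5937 μm/a
  Sd branch = 0.0175·Sd^0.57·e^(0.008·RH+0.085·T) = 0.8329 μm/a
  r_corr = 0.5937 + 0.8329 = 1.427 μm/a
Ordering by μm/a: copper (1.82) > zinc (1.43)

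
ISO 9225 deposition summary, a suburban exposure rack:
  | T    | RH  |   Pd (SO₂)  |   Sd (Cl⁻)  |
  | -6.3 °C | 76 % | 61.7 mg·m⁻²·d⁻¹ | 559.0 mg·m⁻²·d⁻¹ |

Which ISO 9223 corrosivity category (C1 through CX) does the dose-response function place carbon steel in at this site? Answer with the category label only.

carbon steel: temperature factor f = +0.150·(-16.3) = -2.4450
  sulphur-dioxide contribution → 5.987 μm/a
  chloride contribution → 49.18 μm/a
  ⇒ r_corr(carbon steel) = 55.16 μm/a
Category bounds: 50…80 μm/a bracket r_corr ⇒ C4

C4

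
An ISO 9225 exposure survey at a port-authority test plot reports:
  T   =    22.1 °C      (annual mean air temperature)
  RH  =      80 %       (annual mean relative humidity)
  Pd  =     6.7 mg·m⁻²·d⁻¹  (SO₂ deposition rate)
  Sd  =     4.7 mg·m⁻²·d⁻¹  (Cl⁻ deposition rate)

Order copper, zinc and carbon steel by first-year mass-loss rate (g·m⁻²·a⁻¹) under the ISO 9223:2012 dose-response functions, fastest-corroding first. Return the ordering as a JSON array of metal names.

["carbon steel", "copper", "zinc"]

copper: T>10 °C ⇒ hinge -0.080·(22.1−10) = -0.9680
  SO₂ term: 0.0053·6.7^0.26·exp(0.059·80-0.9680) = 0.3703
  Sd branch = 0.01025·Sd^0.27·e^(0.036·RH+0.049·T) = 0.8189 μm/a
  r_corr = 0.3703 + 0.8189 = 1.189 μm/a
  mass loss = 1.189 μm/a × 8.96 g/cm³ = 10.66 g·m⁻²·a⁻¹
zinc: temperature factor f = -0.071·(12.1) = -0.8591
  SO₂ term: 0.0129·6.7^0.44·exp(0.046·80-0.8591) = 0.5002
  Sd branch = 0.0175·Sd^0.57·e^(0.008·RH+0.085·T) = 0.5247 μm/a
  sum: 0.5002 + 0.5247 → r_corr = 1.025 μm/a
  mass loss = 1.025 μm/a × 7.14 g/cm³ = 7.318 g·m⁻²·a⁻¹
carbon steel: T>10 °C ⇒ hinge -0.054·(22.1−10) = -0.6534
  SO₂ term: 1.77·6.7^0.52·exp(0.02·80-0.6534) = 12.26
  Cl⁻ term: 0.102·4.7^0.62·exp(0.033·80+0.04·22.1) = 9.031
  r_corr = 12.26 + 9.031 = 21.3 μm/a
  mass loss = 21.3 μm/a × 7.85 g/cm³ = 167.2 g·m⁻²·a⁻¹
Ordering by g·m⁻²·a⁻¹: carbon steel (167) > copper (10.7) > zinc (7.32)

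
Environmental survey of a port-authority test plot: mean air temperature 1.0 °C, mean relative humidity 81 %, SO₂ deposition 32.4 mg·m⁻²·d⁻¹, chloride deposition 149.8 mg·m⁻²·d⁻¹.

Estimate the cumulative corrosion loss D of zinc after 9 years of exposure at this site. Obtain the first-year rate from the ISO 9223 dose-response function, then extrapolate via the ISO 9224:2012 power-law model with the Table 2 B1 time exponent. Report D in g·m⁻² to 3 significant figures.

zinc: T≤10 °C ⇒ hinge +0.038·(1.0−10) = -0.3420
  sulphur-dioxide contribution → 1.757 μm/a
  chloride contribution → 0.633 μm/a
  ⇒ r_corr(zinc) = 2.39 μm/a
Long-term exponent b (ISO 9224 Table 2, B1) = 0.813
  D(9) = 2.39 × 9^0.813 = 2.39 × 5.968 = 14.27 μm
  Mass loss = 14.27 μm × 7.14 g/cm³ = 101.9 g·m⁻²

D(9) = 102 g·m⁻²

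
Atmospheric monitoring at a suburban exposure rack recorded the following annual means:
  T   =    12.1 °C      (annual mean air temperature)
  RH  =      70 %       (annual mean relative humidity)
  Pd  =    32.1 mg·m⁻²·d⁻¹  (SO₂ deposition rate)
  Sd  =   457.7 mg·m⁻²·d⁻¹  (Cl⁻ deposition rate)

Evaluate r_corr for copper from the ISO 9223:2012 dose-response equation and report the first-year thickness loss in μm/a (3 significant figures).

r_corr = 1.89 μm/a

copper: f(T) = -0.080·(T−10) [T>10 °C] = -0.1680
  Pd branch = 0.0053·Pd^0.26·e^(0.059·RH+f) = 0.6865 μm/a
  Cl⁻ term: 0.01025·457.7^0.27·exp(0.036·70+0.049·12.1) = 1.205
  sum: 0.6865 + 1.205 → r_corr = 1.892 μm/a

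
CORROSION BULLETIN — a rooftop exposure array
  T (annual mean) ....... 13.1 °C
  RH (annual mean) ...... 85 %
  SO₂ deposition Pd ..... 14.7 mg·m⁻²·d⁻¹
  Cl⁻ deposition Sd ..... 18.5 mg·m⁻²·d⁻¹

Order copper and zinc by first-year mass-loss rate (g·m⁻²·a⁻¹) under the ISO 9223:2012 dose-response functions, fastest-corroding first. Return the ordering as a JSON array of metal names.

copper: f(T) = -0.080·(T−10) [T>10 °C] = -0.2480
  sulphur-dioxide contribution → 1.253 μm/a
  chloride contribution → 0.9132 μm/a
  total first-year rate 2.167 μm/a
  mass loss = 2.167 μm/a × 8.96 g/cm³ = 19.41 g·m⁻²·a⁻¹
zinc: T>10 °C ⇒ hinge -0.071·(13.1−10) = -0.2201
  sulphur-dioxide contribution → 1.685 μm/a
  chloride contribution → 0.5549 μm/a
  total first-year rate 2.24 μm/a
  mass loss = 2.24 μm/a × 7.14 g/cm³ = 16 g·m⁻²·a⁻¹
Ordering by g·m⁻²·a⁻¹: copper (19.4) > zinc (16)

["copper", "zinc"]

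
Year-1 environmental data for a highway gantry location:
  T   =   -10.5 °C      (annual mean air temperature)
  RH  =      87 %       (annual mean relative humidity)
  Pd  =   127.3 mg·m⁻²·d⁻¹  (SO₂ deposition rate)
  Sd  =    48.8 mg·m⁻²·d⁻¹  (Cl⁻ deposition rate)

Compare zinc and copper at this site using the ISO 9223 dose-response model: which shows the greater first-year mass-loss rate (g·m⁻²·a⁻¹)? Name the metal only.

zinc

zinc: T≤10 °C ⇒ hinge +0.038·(-10.5−10) = -0.7790
  sulphur-dioxide contribution → 2.732 μm/a
  chloride contribution → 0.1319 μm/a
  total first-year rate 2.864 μm/a
  mass loss = 2.864 μm/a × 7.14 g/cm³ = 20.45 g·m⁻²·a⁻¹
copper: T≤10 °C ⇒ hinge +0.126·(-10.5−10) = -2.5830
  sulphur-dioxide contribution → 0.2393 μm/a
  chloride contribution → 0.4012 μm/a
  total first-year rate 0.6405 μm/a
  mass loss = 0.6405 μm/a × 8.96 g/cm³ = 5.739 g·m⁻²·a⁻¹
Ordering by g·m⁻²·a⁻¹: zinc (20.4) > copper (5.74)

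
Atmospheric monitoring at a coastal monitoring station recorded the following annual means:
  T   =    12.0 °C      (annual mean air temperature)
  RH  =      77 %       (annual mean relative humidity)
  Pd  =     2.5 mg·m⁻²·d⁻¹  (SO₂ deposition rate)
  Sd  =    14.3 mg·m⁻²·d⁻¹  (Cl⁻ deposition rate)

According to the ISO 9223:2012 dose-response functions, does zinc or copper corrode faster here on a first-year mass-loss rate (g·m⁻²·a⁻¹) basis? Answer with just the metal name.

copper

zinc: f(T) = -0.071·(T−10) [T>10 °C] = -0.1420
  SO₂ term: 0.0129·2.5^0.44·exp(0.046·77-0.1420) = 0.5785
  Sd branch = 0.0175·Sd^0.57·e^(0.008·RH+0.085·T) = 0.4093 μm/a
  sum: 0.5785 + 0.4093 → r_corr = 0.9878 μm/a
  mass loss = 0.9878 μm/a × 7.14 g/cm³ = 7.053 g·m⁻²·a⁻¹
copper: temperature factor f = -0.080·(2.0) = -0.1600
  SO₂ term: 0.0053·2.5^0.26·exp(0.059·77-0.1600) = 0.5386
  Sd branch = 0.01025·Sd^0.27·e^(0.036·RH+0.049·T) = 0.6052 μm/a
  r_corr = 0.5386 + 0.6052 = 1.144 μm/a
  mass loss = 1.144 μm/a × 8.96 g/cm³ = 10.25 g·m⁻²·a⁻¹
Ordering by g·m⁻²·a⁻¹: copper (10.2) > zinc (7.05)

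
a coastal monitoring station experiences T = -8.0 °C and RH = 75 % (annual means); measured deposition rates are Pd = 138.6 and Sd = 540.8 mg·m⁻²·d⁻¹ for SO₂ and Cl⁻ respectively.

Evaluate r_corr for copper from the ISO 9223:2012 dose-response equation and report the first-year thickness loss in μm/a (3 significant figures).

copper: f(T) = +0.126·(T−10) [T≤10 °C] = -2.2680
  Pd branch = 0.0053·Pd^0.26·e^(0.059·RH+f) = 0.1652 μm/a
  Cl⁻ term: 0.01025·540.8^0.27·exp(0.036·75+0.049·-8.0) = 0.5636
  sum: 0.1652 + 0.5636 → r_corr = 0.7288 μm/a

r_corr = 0.729 μm/a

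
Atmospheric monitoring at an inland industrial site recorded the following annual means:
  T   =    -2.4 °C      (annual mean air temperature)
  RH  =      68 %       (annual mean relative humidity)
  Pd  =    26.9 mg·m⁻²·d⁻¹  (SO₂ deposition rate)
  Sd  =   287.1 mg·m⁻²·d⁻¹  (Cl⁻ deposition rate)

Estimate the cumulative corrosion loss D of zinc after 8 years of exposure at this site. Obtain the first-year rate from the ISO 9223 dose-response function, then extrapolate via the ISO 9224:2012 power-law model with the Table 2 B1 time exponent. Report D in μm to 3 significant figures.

D(8) = 7.60 μm

zinc: temperature factor f = +0.038·(-12.4) = -0.4712
  sulphur-dioxide contribution → 0.7826 μm/a
  chloride contribution → 0.6191 μm/a
  ⇒ r_corr(zinc) = 1.402 μm/a
Power-law: D(8) = r_corr · 8^0.813
  D(8) = 1.402 × 8^0.813 = 1.402 × 5.423 = 7.601 μm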